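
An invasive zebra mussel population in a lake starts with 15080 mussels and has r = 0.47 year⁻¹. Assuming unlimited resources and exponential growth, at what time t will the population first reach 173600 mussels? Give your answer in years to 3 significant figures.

Set N₀·e^(rt) = 173600: e^(0.47·t) = 173600/15080 = 11.512.
0.47·t = ln(11.512) = 2.4434, so t = 2.4434/0.47 = 5.1987.

5.20 years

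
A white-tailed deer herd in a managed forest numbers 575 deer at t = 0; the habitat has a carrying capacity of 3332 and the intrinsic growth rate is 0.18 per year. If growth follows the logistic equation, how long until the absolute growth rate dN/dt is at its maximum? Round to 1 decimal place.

Logistic growth is fastest at N = K/2 = 1666.
A = (K − N₀)/N₀ = 4.7948. Set K/(1 + A·e^(−rt)) = K/2 → A·e^(−rt) = 1.
e^(−0.18t) = 1/4.7948 = 0.20856, so t = ln(4.7948)/0.18 = 1.5675/0.18 = 8.7085.

8.7 years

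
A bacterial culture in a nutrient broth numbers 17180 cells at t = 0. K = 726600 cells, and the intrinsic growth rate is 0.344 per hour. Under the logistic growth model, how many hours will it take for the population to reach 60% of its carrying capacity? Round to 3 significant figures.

A = (K − N₀)/N₀ = (726600 − 17180)/17180 = 41.293.
Solve 726600/(1 + 41.293·e^(−0.344t)) = 435960: 1 + 41.293·e^(−0.344t) = 1.6667, so e^(−0.344t) = 0.0161446.
−0.344·t = ln(0.0161446) = -4.1262, so t = 4.1262/0.344 = 11.995.

12.0 hours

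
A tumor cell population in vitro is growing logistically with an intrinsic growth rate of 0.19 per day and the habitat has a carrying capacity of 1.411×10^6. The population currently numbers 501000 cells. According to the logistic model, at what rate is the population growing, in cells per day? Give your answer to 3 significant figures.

dN/dt = rN(1 − N/K) = 0.19 × 501000 × (1 − 501000/1.411×10^6).
1 − 501000/1.411×10^6 = 0.64493; dN/dt = 0.19 × 501000 × 0.64493 = 61391.

61400 cells per day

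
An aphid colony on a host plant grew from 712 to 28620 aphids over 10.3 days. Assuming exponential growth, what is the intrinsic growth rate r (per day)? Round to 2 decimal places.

0.36 per day

From N(t) = N₀·e^(rt): e^(r·10.3) = 28620/712 = 40.197.
r·10.3 = ln(40.197) = 3.6938, so r = 3.6938/10.3 = 0.35862.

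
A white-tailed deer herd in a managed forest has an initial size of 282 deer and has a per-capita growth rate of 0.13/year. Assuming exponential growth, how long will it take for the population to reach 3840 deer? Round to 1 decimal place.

20.1 years

Set N₀·e^(rt) = 3840: e^(0.13·t) = 3840/282 = 13.617.
0.13·t = ln(13.617) = 2.6113, so t = 2.6113/0.13 = 20.087.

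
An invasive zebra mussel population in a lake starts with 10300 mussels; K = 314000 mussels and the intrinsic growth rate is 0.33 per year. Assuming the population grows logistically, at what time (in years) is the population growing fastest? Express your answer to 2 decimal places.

10.25 years

Logistic growth is fastest at N = K/2 = 157000.
A = (K − N₀)/N₀ = 29.485. Set K/(1 + A·e^(−rt)) = K/2 → A·e^(−rt) = 1.
e^(−0.33t) = 1/29.485 = 0.033915, so t = ln(29.485)/0.33 = 3.3839/0.33 = 10.254.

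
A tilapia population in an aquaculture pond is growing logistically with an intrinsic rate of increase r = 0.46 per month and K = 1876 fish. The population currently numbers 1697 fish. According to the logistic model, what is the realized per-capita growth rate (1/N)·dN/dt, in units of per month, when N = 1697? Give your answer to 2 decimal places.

(1/N)·dN/dt = r(1 − N/K) = 0.46 × (1 − 1697/1876).
= 0.46 × 0.095416 = 0.043891.

0.04 per month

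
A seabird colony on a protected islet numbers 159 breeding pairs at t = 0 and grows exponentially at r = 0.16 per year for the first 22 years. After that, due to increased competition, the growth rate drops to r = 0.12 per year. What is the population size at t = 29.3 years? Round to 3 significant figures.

12900 breeding pairs

Phase 1: N(22) = 159·e^(0.16×22) = 159·e^3.52 = 5371.72.
Phase 2 runs for 29.3 − 22 = 7.3 years at r = 0.12.
N(29.3) = 5371.72·e^(0.12×7.3) = 5371.72·e^0.876 = 12899.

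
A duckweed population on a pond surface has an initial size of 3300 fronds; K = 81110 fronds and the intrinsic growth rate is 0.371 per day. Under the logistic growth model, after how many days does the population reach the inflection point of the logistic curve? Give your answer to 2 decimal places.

8.52 days

Logistic growth is fastest at N = K/2 = 40555.
A = (K − N₀)/N₀ = 23.579. Set K/(1 + A·e^(−rt)) = K/2 → A·e^(−rt) = 1.
e^(−0.371t) = 1/23.579 = 0.042411, so t = ln(23.579)/0.371 = 3.1603/0.371 = 8.5185.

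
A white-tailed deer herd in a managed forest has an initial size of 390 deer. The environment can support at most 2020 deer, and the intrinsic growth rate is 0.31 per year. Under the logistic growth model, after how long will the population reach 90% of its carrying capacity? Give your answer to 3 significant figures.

11.7 years

A = (K − N₀)/N₀ = (2020 − 390)/390 = 4.1795.
Solve 2020/(1 + 4.1795·e^(−0.31t)) = 1818: 1 + 4.1795·e^(−0.31t) = 1.1111, so e^(−0.31t) = 0.0265849.
−0.31·t = ln(0.0265849) = -3.6274, so t = 3.6274/0.31 = 11.701.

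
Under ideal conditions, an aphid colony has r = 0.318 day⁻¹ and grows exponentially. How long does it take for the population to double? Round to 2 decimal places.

2.18 days

Doubling time t_d = ln(2)/r = 0.6931/0.318 = 2.1797.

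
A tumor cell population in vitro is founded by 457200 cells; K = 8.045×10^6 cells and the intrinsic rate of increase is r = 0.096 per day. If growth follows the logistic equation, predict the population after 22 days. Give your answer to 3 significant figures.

2670000 cells

A = (K − N₀)/N₀ = (8.045×10^6 − 457200)/457200 = 16.596.
N(t) = K/(1 + A·e^(−rt)) = 8.045×10^6/(1 + 16.596×e^(−0.096×22)).
e^(−2.112) = 0.121; denominator = 1 + 16.596×0.121 = 3.0081.
N = 8.045×10^6/3.0081 = 2.674469×10^6.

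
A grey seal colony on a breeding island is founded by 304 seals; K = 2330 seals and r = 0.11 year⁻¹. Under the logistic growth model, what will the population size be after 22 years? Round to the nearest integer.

A = (K − N₀)/N₀ = (2330 − 304)/304 = 6.6645.
N(t) = K/(1 + A·e^(−rt)) = 2330/(1 + 6.6645×e^(−0.11×22)).
e^(−2.42) = 0.088922; denominator = 1 + 6.6645×0.088922 = 1.5926.
N = 2330/1.5926 = 1463.

1463 seals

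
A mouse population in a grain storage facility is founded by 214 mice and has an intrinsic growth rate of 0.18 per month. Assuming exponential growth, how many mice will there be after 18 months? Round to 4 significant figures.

5464 mice

N(t) = N₀·e^(rt) = 214 × e^(0.18×18) = 214 × e^3.24.
e^3.24 ≈ 25.534, so N ≈ 214 × 25.534 = 5464.22.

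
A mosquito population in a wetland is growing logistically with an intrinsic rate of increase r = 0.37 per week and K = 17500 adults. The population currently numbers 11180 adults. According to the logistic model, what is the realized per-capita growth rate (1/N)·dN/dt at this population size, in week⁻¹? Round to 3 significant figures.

(1/N)·dN/dt = r(1 − N/K) = 0.37 × (1 − 11180/17500).
= 0.37 × 0.36114 = 0.13362.

0.134 per week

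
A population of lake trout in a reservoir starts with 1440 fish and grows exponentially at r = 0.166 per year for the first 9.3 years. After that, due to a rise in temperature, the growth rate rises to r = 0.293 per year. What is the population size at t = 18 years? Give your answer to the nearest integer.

86275 fish

Phase 1: N(9.3) = 1440·e^(0.166×9.3) = 1440·e^1.544 = 6742.58.
Phase 2 runs for 18 − 9.3 = 8.7 years at r = 0.293.
N(18) = 6742.58·e^(0.293×8.7) = 6742.58·e^2.549 = 86275.3.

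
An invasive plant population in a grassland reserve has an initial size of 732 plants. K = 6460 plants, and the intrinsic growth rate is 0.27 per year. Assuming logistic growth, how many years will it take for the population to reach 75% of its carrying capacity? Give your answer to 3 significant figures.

11.7 years

A = (K − N₀)/N₀ = (6460 − 732)/732 = 7.8251.
Solve 6460/(1 + 7.8251·e^(−0.27t)) = 4845: 1 + 7.8251·e^(−0.27t) = 1.3333, so e^(−0.27t) = 0.0425978.
−0.27·t = ln(0.0425978) = -3.156, so t = 3.156/0.27 = 11.689.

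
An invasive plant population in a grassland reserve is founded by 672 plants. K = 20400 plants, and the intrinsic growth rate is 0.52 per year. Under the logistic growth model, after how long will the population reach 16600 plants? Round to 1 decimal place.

9.3 years

A = (K − N₀)/N₀ = (20400 − 672)/672 = 29.357.
Solve 20400/(1 + 29.357·e^(−0.52t)) = 16600: 1 + 29.357·e^(−0.52t) = 1.2289, so e^(−0.52t) = 0.00779761.
−0.52·t = ln(0.00779761) = -4.8539, so t = 4.8539/0.52 = 9.3345.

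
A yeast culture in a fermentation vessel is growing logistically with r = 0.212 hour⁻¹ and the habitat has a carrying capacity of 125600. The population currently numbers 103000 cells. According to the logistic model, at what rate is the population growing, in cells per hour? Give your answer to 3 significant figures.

dN/dt = rN(1 − N/K) = 0.212 × 103000 × (1 − 103000/125600).
1 − 103000/125600 = 0.17994; dN/dt = 0.212 × 103000 × 0.17994 = 3929.1.

3930 cells per hour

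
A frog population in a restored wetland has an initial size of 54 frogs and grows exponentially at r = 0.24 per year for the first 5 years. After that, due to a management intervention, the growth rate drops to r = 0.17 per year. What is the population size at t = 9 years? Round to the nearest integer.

Phase 1: N(5) = 54·e^(0.24×5) = 54·e^1.2 = 179.286.
Phase 2 runs for 9 − 5 = 4 years at r = 0.17.
N(9) = 179.286·e^(0.17×4) = 179.286·e^0.68 = 353.889.

354 frogs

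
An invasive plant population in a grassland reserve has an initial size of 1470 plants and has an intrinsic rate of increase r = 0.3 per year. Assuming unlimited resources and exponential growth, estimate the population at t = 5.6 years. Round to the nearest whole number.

N(t) = N₀·e^(rt) = 1470 × e^(0.3×5.6) = 1470 × e^1.68.
e^1.68 ≈ 5.3656, so N ≈ 1470 × 5.3656 = 7887.37.

7887 plants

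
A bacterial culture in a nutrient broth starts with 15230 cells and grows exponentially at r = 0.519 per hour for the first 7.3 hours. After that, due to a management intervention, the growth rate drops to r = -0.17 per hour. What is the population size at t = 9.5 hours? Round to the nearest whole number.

463111 cells

Phase 1: N(7.3) = 15230·e^(0.519×7.3) = 15230·e^3.789 = 673149.
Phase 2 runs for 9.5 − 7.3 = 2.2 hours at r = -0.17.
N(9.5) = 673149·e^(-0.17×2.2) = 673149·e^-0.374 = 463111.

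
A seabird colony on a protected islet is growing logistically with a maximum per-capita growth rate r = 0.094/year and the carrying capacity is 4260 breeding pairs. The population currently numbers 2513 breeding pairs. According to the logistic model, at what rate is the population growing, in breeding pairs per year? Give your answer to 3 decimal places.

96.873 breeding pairs per year

dN/dt = rN(1 − N/K) = 0.094 × 2513 × (1 − 2513/4260).
1 − 2513/4260 = 0.41009; dN/dt = 0.094 × 2513 × 0.41009 = 96.873.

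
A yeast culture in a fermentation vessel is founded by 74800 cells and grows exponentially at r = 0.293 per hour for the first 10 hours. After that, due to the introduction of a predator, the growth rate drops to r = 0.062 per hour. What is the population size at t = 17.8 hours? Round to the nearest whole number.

2272005 cells

Phase 1: N(10) = 74800·e^(0.293×10) = 74800·e^2.93 = 1.400827×10^6.
Phase 2 runs for 17.8 − 10 = 7.8 hours at r = 0.062.
N(17.8) = 1.400827×10^6·e^(0.062×7.8) = 1.400827×10^6·e^0.4836 = 2.272005×10^6.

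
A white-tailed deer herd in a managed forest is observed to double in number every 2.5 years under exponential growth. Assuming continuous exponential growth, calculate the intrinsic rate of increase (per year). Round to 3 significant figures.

0.277 per year

r = ln(2)/t_d = 0.6931/2.5 = 0.27726.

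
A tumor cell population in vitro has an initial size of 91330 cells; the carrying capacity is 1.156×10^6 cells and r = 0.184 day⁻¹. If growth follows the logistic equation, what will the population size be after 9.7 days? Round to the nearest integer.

391007 cells

A = (K − N₀)/N₀ = (1.156×10^6 − 91330)/91330 = 11.657.
N(t) = K/(1 + A·e^(−rt)) = 1.156×10^6/(1 + 11.657×e^(−0.184×9.7)).
e^(−1.785) = 0.16783; denominator = 1 + 11.657×0.16783 = 2.9565.
N = 1.156×10^6/2.9565 = 391007.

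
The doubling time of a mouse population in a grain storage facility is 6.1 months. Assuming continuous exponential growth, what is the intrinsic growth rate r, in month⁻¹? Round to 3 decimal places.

0.114 per month

r = ln(2)/t_d = 0.6931/6.1 = 0.11363.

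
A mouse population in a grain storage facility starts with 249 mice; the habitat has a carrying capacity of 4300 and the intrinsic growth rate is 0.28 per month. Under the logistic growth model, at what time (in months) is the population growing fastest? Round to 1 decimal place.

Logistic growth is fastest at N = K/2 = 2150.
A = (K − N₀)/N₀ = 16.269. Set K/(1 + A·e^(−rt)) = K/2 → A·e^(−rt) = 1.
e^(−0.28t) = 1/16.269 = 0.0614663, so t = ln(16.269)/0.28 = 2.7893/0.28 = 9.9617.

10.0 months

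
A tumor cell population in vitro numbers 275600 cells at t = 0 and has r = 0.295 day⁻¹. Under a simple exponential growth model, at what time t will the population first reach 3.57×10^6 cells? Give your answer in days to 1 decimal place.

Set N₀·e^(rt) = 3.57×10^6: e^(0.295·t) = 3.57×10^6/275600 = 12.954.
0.295·t = ln(12.954) = 2.5614, so t = 2.5614/0.295 = 8.6826.

8.7 days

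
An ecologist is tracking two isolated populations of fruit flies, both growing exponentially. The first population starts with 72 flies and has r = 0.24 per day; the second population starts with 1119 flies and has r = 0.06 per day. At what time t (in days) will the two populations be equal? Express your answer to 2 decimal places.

Set 72·e^(0.24t) = 1119·e^(0.06t).
e^((0.24 − 0.06)t) = 1119/72 → e^(0.18·t) = 15.542.
0.18·t = ln(15.542) = 2.7435, so t = 2.7435/0.18 = 15.242.

15.24 days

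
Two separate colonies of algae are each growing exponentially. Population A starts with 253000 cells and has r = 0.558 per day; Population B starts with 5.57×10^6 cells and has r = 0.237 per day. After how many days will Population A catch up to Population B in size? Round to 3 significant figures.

Set 253000·e^(0.558t) = 5.57×10^6·e^(0.237t).
e^((0.558 − 0.237)t) = 5.57×10^6/253000 → e^(0.321·t) = 22.016.
0.321·t = ln(22.016) = 3.0918, so t = 3.0918/0.321 = 9.6317.

9.63 days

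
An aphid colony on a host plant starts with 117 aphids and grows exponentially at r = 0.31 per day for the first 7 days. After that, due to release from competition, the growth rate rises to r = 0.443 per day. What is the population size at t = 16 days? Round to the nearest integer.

55225 aphids

Phase 1: N(7) = 117·e^(0.31×7) = 117·e^2.17 = 1024.72.
Phase 2 runs for 16 − 7 = 9 days at r = 0.443.
N(16) = 1024.72·e^(0.443×9) = 1024.72·e^3.987 = 55225.2.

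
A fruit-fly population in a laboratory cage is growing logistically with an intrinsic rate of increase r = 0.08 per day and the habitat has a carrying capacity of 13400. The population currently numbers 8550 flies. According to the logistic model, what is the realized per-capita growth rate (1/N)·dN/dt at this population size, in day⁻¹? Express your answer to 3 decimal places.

(1/N)·dN/dt = r(1 − N/K) = 0.08 × (1 − 8550/13400).
= 0.08 × 0.36194 = 0.028955.

0.029 per day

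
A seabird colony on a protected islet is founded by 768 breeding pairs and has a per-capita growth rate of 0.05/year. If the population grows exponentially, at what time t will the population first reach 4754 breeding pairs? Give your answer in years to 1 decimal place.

36.5 years

Set N₀·e^(rt) = 4754: e^(0.05·t) = 4754/768 = 6.1901.
0.05·t = ln(6.1901) = 1.823, so t = 1.823/0.05 = 36.459.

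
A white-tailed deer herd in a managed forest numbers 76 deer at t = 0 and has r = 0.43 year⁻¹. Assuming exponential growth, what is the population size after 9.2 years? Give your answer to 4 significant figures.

N(t) = N₀·e^(rt) = 76 × e^(0.43×9.2) = 76 × e^3.956.
e^3.956 ≈ 52.248, so N ≈ 76 × 52.248 = 3970.84.

3971 deer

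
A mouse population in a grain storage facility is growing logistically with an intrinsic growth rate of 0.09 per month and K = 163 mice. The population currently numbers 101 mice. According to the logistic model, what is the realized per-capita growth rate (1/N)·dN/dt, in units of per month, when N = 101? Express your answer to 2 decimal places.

(1/N)·dN/dt = r(1 − N/K) = 0.09 × (1 − 101/163).
= 0.09 × 0.38037 = 0.034233.

0.03 per month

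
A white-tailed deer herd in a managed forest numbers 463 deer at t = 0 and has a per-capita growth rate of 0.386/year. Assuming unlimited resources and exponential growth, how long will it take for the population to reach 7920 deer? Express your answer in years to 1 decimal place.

7.4 years

Set N₀·e^(rt) = 7920: e^(0.386·t) = 7920/463 = 17.106.
0.386·t = ln(17.106) = 2.8394, so t = 2.8394/0.386 = 7.356.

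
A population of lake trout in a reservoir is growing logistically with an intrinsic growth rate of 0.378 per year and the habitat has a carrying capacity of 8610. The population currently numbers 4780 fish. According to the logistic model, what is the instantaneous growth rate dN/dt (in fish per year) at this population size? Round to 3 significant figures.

dN/dt = rN(1 − N/K) = 0.378 × 4780 × (1 − 4780/8610).
1 − 4780/8610 = 0.44483; dN/dt = 0.378 × 4780 × 0.44483 = 803.74.

804 fish per year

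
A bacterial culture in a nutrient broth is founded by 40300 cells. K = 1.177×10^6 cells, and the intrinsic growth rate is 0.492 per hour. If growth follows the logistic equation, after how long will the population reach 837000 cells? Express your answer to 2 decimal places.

8.62 hours

A = (K − N₀)/N₀ = (1.177×10^6 − 40300)/40300 = 28.206.
Solve 1.177×10^6/(1 + 28.206·e^(−0.492t)) = 837000: 1 + 28.206·e^(−0.492t) = 1.4062, so e^(−0.492t) = 0.0144017.
−0.492·t = ln(0.0144017) = -4.2404, so t = 4.2404/0.492 = 8.6187.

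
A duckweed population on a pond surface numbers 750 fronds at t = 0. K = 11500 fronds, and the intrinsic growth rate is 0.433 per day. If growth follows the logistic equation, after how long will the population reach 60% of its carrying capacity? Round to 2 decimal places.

A = (K − N₀)/N₀ = (11500 − 750)/750 = 14.333.
Solve 11500/(1 + 14.333·e^(−0.433t)) = 6900: 1 + 14.333·e^(−0.433t) = 1.6667, so e^(−0.433t) = 0.0465116.
−0.433·t = ln(0.0465116) = -3.0681, so t = 3.0681/0.433 = 7.0856.

7.09 days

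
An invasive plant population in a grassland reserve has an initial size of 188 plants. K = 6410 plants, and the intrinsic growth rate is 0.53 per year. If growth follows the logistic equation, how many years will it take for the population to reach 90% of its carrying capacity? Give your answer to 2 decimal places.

10.75 years

A = (K − N₀)/N₀ = (6410 − 188)/188 = 33.096.
Solve 6410/(1 + 33.096·e^(−0.53t)) = 5769: 1 + 33.096·e^(−0.53t) = 1.1111, so e^(−0.53t) = 0.00335726.
−0.53·t = ln(0.00335726) = -5.6966, so t = 5.6966/0.53 = 10.748.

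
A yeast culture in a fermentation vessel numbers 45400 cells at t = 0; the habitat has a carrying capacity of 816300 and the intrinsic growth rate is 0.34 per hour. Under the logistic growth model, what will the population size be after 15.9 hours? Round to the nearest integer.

A = (K − N₀)/N₀ = (816300 − 45400)/45400 = 16.98.
N(t) = K/(1 + A·e^(−rt)) = 816300/(1 + 16.98×e^(−0.34×15.9)).
e^(−5.406) = 0.0044896; denominator = 1 + 16.98×0.0044896 = 1.0762.
N = 816300/1.0762 = 758478.

758478 cells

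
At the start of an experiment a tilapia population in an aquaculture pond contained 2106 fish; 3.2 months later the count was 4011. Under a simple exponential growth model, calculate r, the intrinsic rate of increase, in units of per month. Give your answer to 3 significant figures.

0.201 per month

From N(t) = N₀·e^(rt): e^(r·3.2) = 4011/2106 = 1.9046.
r·3.2 = ln(1.9046) = 0.64425, so r = 0.64425/3.2 = 0.20133.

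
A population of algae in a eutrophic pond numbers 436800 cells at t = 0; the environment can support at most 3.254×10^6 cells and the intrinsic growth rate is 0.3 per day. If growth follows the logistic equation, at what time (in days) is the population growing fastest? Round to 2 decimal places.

Logistic growth is fastest at N = K/2 = 1.627×10^6.
A = (K − N₀)/N₀ = 6.4496. Set K/(1 + A·e^(−rt)) = K/2 → A·e^(−rt) = 1.
e^(−0.3t) = 1/6.4496 = 0.155048, so t = ln(6.4496)/0.3 = 1.864/0.3 = 6.2134.

6.21 days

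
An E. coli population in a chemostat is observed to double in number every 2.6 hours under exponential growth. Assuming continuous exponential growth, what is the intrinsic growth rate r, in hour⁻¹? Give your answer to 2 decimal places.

r = ln(2)/t_d = 0.6931/2.6 = 0.2666.

0.27 per hour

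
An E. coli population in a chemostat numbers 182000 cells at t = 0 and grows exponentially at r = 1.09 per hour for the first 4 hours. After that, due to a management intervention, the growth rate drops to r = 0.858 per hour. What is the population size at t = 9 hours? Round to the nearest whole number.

Phase 1: N(4) = 182000·e^(1.09×4) = 182000·e^4.36 = 1.42428×10^7.
Phase 2 runs for 9 − 4 = 5 hours at r = 0.858.
N(9) = 1.42428×10^7·e^(0.858×5) = 1.42428×10^7·e^4.29 = 1.039247×10^9.

1039246706 cells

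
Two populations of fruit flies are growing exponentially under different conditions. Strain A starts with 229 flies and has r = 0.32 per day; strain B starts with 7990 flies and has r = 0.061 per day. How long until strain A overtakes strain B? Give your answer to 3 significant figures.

Set 229·e^(0.32t) = 7990·e^(0.061t).
e^((0.32 − 0.061)t) = 7990/229 → e^(0.259·t) = 34.891.
0.259·t = ln(34.891) = 3.5522, so t = 3.5522/0.259 = 13.715.

13.7 days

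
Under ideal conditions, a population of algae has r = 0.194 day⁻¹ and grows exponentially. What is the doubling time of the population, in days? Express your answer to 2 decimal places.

3.57 days

Doubling time t_d = ln(2)/r = 0.6931/0.194 = 3.5729.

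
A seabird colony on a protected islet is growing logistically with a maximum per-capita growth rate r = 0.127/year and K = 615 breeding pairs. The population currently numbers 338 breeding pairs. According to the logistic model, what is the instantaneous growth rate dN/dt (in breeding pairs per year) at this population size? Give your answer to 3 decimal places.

19.334 breeding pairs per year

dN/dt = rN(1 − N/K) = 0.127 × 338 × (1 − 338/615).
1 − 338/615 = 0.45041; dN/dt = 0.127 × 338 × 0.45041 = 19.334.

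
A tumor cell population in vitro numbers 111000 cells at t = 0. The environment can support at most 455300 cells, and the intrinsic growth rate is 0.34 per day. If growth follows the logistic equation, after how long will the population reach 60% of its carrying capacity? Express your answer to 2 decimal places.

4.52 days

A = (K − N₀)/N₀ = (455300 − 111000)/111000 = 3.1018.
Solve 455300/(1 + 3.1018·e^(−0.34t)) = 273180: 1 + 3.1018·e^(−0.34t) = 1.6667, so e^(−0.34t) = 0.214929.
−0.34·t = ln(0.214929) = -1.5374, so t = 1.5374/0.34 = 4.5219.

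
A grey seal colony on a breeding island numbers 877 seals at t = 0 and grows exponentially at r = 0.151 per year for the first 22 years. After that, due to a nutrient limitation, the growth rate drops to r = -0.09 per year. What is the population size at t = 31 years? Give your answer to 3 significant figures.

10800 seals

Phase 1: N(22) = 877·e^(0.151×22) = 877·e^3.322 = 24306.7.
Phase 2 runs for 31 − 22 = 9 years at r = -0.09.
N(31) = 24306.7·e^(-0.09×9) = 24306.7·e^-0.81 = 10813.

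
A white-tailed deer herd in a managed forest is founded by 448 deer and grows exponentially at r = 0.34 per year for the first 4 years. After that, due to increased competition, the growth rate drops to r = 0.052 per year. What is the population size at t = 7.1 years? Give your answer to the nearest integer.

2051 deer

Phase 1: N(4) = 448·e^(0.34×4) = 448·e^1.36 = 1745.49.
Phase 2 runs for 7.1 − 4 = 3.1 years at r = 0.052.
N(7.1) = 1745.49·e^(0.052×3.1) = 1745.49·e^0.1612 = 2050.82.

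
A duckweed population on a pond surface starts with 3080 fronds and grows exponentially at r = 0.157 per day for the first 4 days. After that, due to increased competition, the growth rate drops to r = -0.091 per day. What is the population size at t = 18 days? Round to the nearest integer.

Phase 1: N(4) = 3080·e^(0.157×4) = 3080·e^0.628 = 5771.49.
Phase 2 runs for 18 − 4 = 14 days at r = -0.091.
N(18) = 5771.49·e^(-0.091×14) = 5771.49·e^-1.274 = 1614.35.

1614 fronds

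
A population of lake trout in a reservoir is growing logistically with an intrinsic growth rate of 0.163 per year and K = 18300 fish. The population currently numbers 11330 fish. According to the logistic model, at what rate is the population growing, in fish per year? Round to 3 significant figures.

dN/dt = rN(1 − N/K) = 0.163 × 11330 × (1 − 11330/18300).
1 − 11330/18300 = 0.38087; dN/dt = 0.163 × 11330 × 0.38087 = 703.39.

703 fish per year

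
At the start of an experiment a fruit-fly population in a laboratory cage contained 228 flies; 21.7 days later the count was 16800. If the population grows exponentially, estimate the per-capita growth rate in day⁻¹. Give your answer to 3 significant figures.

0.198 per day

From N(t) = N₀·e^(rt): e^(r·21.7) = 16800/228 = 73.684.
r·21.7 = ln(73.684) = 4.2998, so r = 4.2998/21.7 = 0.19815.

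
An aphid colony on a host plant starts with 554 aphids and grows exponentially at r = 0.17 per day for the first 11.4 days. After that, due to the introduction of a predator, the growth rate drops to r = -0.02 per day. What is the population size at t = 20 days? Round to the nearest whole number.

Phase 1: N(11.4) = 554·e^(0.17×11.4) = 554·e^1.938 = 3847.45.
Phase 2 runs for 20 − 11.4 = 8.6 days at r = -0.02.
N(20) = 3847.45·e^(-0.02×8.6) = 3847.45·e^-0.172 = 3239.47.

3239 aphids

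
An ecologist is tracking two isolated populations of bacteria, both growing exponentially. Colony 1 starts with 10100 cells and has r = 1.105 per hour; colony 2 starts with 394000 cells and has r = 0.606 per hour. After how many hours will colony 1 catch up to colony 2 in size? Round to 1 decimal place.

Set 10100·e^(1.105t) = 394000·e^(0.606t).
e^((1.105 − 0.606)t) = 394000/10100 → e^(0.499·t) = 39.01.
0.499·t = ln(39.01) = 3.6638, so t = 3.6638/0.499 = 7.3423.

7.3 hours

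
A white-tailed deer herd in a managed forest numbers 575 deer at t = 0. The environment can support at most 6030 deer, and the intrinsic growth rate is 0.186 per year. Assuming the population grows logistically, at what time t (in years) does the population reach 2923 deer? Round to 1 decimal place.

11.8 years

A = (K − N₀)/N₀ = (6030 − 575)/575 = 9.487.
Solve 6030/(1 + 9.487·e^(−0.186t)) = 2923: 1 + 9.487·e^(−0.186t) = 2.0629, so e^(−0.186t) = 0.112043.
−0.186·t = ln(0.112043) = -2.1889, so t = 2.1889/0.186 = 11.768.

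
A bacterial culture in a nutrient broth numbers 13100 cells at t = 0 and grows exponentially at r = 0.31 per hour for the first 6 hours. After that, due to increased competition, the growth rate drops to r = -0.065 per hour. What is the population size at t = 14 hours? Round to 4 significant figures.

50030 cells

Phase 1: N(6) = 13100·e^(0.31×6) = 13100·e^1.86 = 84151.
Phase 2 runs for 14 − 6 = 8 hours at r = -0.065.
N(14) = 84151·e^(-0.065×8) = 84151·e^-0.52 = 50029.5.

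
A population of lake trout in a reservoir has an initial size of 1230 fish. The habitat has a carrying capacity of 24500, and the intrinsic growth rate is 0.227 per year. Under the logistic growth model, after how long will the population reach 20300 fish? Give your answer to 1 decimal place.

A = (K − N₀)/N₀ = (24500 − 1230)/1230 = 18.919.
Solve 24500/(1 + 18.919·e^(−0.227t)) = 20300: 1 + 18.919·e^(−0.227t) = 1.2069, so e^(−0.227t) = 0.0109361.
−0.227·t = ln(0.0109361) = -4.5157, so t = 4.5157/0.227 = 19.893.

19.9 years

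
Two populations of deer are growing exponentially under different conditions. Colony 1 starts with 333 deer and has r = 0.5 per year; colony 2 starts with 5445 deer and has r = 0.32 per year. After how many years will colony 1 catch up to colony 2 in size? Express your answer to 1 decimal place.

Set 333·e^(0.5t) = 5445·e^(0.32t).
e^((0.5 − 0.32)t) = 5445/333 → e^(0.18·t) = 16.351.
0.18·t = ln(16.351) = 2.7943, so t = 2.7943/0.18 = 15.524.

15.5 years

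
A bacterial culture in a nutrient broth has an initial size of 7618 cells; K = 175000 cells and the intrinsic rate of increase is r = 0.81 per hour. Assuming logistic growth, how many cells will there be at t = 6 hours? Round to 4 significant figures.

149500 cells

A = (K − N₀)/N₀ = (175000 − 7618)/7618 = 21.972.
N(t) = K/(1 + A·e^(−rt)) = 175000/(1 + 21.972×e^(−0.81×6)).
e^(−4.86) = 0.0077505; denominator = 1 + 21.972×0.0077505 = 1.1703.
N = 175000/1.1703 = 149535.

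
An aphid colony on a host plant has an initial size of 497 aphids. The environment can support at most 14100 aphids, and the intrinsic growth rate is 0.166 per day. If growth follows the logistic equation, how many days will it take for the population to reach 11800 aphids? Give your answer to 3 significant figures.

A = (K − N₀)/N₀ = (14100 − 497)/497 = 27.37.
Solve 14100/(1 + 27.37·e^(−0.166t)) = 11800: 1 + 27.37·e^(−0.166t) = 1.1949, so e^(−0.166t) = 0.00712144.
−0.166·t = ln(0.00712144) = -4.9446, so t = 4.9446/0.166 = 29.787.

29.8 days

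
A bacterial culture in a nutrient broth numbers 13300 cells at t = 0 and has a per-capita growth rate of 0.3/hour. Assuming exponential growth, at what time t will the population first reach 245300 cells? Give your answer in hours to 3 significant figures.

Set N₀·e^(rt) = 245300: e^(0.3·t) = 245300/13300 = 18.444.
0.3·t = ln(18.444) = 2.9147, so t = 2.9147/0.3 = 9.7157.

9.72 hours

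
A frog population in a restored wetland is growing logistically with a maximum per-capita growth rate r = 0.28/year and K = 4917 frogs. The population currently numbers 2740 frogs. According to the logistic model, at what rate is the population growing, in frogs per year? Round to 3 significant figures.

dN/dt = rN(1 − N/K) = 0.28 × 2740 × (1 − 2740/4917).
1 − 2740/4917 = 0.44275; dN/dt = 0.28 × 2740 × 0.44275 = 339.68.

340 frogs per year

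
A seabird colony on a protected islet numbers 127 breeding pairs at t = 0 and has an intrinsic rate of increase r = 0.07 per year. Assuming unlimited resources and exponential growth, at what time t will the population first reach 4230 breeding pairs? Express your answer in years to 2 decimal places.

Set N₀·e^(rt) = 4230: e^(0.07·t) = 4230/127 = 33.307.
0.07·t = ln(33.307) = 3.5058, so t = 3.5058/0.07 = 50.082.

50.08 years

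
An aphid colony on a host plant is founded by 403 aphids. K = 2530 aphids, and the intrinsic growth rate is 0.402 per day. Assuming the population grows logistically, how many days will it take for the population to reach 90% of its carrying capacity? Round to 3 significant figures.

A = (K − N₀)/N₀ = (2530 − 403)/403 = 5.2779.
Solve 2530/(1 + 5.2779·e^(−0.402t)) = 2277: 1 + 5.2779·e^(−0.402t) = 1.1111, so e^(−0.402t) = 0.0210521.
−0.402·t = ln(0.0210521) = -3.8608, so t = 3.8608/0.402 = 9.6039.

9.60 days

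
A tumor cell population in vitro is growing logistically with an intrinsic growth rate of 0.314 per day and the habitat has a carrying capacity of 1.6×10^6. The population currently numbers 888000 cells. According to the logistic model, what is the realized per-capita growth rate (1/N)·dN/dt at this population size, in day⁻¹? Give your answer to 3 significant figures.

0.140 per day

(1/N)·dN/dt = r(1 − N/K) = 0.314 × (1 − 888000/1.6×10^6).
= 0.314 × 0.445 = 0.13973.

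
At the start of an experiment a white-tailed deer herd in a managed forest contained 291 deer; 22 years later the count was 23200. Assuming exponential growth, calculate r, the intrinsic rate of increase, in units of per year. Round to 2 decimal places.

From N(t) = N₀·e^(rt): e^(r·22) = 23200/291 = 79.725.
r·22 = ln(79.725) = 4.3786, so r = 4.3786/22 = 0.19903.

0.20 per year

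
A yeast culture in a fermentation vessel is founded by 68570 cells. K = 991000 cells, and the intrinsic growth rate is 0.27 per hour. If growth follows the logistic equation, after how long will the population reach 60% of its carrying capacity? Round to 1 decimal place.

11.1 hours

A = (K − N₀)/N₀ = (991000 − 68570)/68570 = 13.452.
Solve 991000/(1 + 13.452·e^(−0.27t)) = 594600: 1 + 13.452·e^(−0.27t) = 1.6667, so e^(−0.27t) = 0.0495575.
−0.27·t = ln(0.0495575) = -3.0046, so t = 3.0046/0.27 = 11.128.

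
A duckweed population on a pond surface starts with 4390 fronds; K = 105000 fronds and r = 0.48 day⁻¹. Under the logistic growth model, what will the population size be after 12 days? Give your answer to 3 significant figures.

A = (K − N₀)/N₀ = (105000 − 4390)/4390 = 22.918.
N(t) = K/(1 + A·e^(−rt)) = 105000/(1 + 22.918×e^(−0.48×12)).
e^(−5.76) = 0.0031511; denominator = 1 + 22.918×0.0031511 = 1.0722.
N = 105000/1.0722 = 97927.9.

97900 fronds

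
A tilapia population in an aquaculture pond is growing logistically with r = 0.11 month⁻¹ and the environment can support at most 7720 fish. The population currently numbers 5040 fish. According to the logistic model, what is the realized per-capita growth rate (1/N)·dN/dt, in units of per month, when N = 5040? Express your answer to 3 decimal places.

0.038 per month

(1/N)·dN/dt = r(1 − N/K) = 0.11 × (1 − 5040/7720).
= 0.11 × 0.34715 = 0.038187.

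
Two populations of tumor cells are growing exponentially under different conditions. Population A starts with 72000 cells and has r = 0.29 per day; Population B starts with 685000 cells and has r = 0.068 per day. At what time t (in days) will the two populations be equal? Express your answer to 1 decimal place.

10.1 days

Set 72000·e^(0.29t) = 685000·e^(0.068t).
e^((0.29 − 0.068)t) = 685000/72000 → e^(0.222·t) = 9.5139.
0.222·t = ln(9.5139) = 2.2528, so t = 2.2528/0.222 = 10.148.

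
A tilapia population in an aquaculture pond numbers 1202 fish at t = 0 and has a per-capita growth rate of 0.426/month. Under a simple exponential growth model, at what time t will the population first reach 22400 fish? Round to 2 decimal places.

Set N₀·e^(rt) = 22400: e^(0.426·t) = 22400/1202 = 18.636.
0.426·t = ln(18.636) = 2.9251, so t = 2.9251/0.426 = 6.8664.

6.87 months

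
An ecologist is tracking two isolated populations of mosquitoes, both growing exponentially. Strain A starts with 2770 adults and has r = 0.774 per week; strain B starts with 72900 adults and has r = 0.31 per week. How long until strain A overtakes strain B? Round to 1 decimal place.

Set 2770·e^(0.774t) = 72900·e^(0.31t).
e^((0.774 − 0.31)t) = 72900/2770 → e^(0.464·t) = 26.318.
0.464·t = ln(26.318) = 3.2702, so t = 3.2702/0.464 = 7.0479.

7.0 weeks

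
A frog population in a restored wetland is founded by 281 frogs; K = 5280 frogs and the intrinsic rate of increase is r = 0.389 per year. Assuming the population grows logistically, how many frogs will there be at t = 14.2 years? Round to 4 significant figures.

A = (K − N₀)/N₀ = (5280 − 281)/281 = 17.79.
N(t) = K/(1 + A·e^(−rt)) = 5280/(1 + 17.79×e^(−0.389×14.2)).
e^(−5.524) = 0.0039907; denominator = 1 + 17.79×0.0039907 = 1.071.
N = 5280/1.071 = 4930.

4930 frogs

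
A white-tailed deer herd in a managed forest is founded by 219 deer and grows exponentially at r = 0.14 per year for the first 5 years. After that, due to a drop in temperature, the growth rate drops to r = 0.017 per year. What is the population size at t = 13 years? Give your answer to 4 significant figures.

Phase 1: N(5) = 219·e^(0.14×5) = 219·e^0.7 = 441.012.
Phase 2 runs for 13 − 5 = 8 years at r = 0.017.
N(13) = 441.012·e^(0.017×8) = 441.012·e^0.136 = 505.259.

505.3 deer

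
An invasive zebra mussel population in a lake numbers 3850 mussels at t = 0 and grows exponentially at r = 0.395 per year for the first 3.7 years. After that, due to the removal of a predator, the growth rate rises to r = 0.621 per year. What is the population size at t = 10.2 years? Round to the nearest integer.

Phase 1: N(3.7) = 3850·e^(0.395×3.7) = 3850·e^1.462 = 16602.8.
Phase 2 runs for 10.2 − 3.7 = 6.5 years at r = 0.621.
N(10.2) = 16602.8·e^(0.621×6.5) = 16602.8·e^4.036 = 940182.

940182 mussels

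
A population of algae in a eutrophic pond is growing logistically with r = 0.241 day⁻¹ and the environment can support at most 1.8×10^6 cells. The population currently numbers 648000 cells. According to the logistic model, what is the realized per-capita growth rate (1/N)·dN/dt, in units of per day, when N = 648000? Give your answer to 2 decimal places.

(1/N)·dN/dt = r(1 − N/K) = 0.241 × (1 − 648000/1.8×10^6).
= 0.241 × 0.64 = 0.15424.

0.15 per day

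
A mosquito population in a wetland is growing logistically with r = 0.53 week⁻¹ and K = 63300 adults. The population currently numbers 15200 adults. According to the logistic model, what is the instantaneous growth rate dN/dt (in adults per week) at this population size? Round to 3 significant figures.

dN/dt = rN(1 − N/K) = 0.53 × 15200 × (1 − 15200/63300).
1 − 15200/63300 = 0.75987; dN/dt = 0.53 × 15200 × 0.75987 = 6121.5.

6120 adults per week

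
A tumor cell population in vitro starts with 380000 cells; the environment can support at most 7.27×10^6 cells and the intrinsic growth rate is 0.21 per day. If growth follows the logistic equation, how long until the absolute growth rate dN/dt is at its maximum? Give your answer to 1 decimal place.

Logistic growth is fastest at N = K/2 = 3.635×10^6.
A = (K − N₀)/N₀ = 18.132. Set K/(1 + A·e^(−rt)) = K/2 → A·e^(−rt) = 1.
e^(−0.21t) = 1/18.132 = 0.0551524, so t = ln(18.132)/0.21 = 2.8977/0.21 = 13.798.

13.8 days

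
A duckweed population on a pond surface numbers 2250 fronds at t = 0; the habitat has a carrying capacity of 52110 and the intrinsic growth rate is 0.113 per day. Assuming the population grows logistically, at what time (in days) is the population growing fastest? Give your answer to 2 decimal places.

27.42 days

Logistic growth is fastest at N = K/2 = 26055.
A = (K − N₀)/N₀ = 22.16. Set K/(1 + A·e^(−rt)) = K/2 → A·e^(−rt) = 1.
e^(−0.113t) = 1/22.16 = 0.0451264, so t = ln(22.16)/0.113 = 3.0983/0.113 = 27.418.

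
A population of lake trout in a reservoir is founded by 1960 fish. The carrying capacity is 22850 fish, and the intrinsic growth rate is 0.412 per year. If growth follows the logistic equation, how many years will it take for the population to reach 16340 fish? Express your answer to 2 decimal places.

7.98 years

A = (K − N₀)/N₀ = (22850 − 1960)/1960 = 10.658.
Solve 22850/(1 + 10.658·e^(−0.412t)) = 16340: 1 + 10.658·e^(−0.412t) = 1.3984, so e^(−0.412t) = 0.0373806.
−0.412·t = ln(0.0373806) = -3.2866, so t = 3.2866/0.412 = 7.9772.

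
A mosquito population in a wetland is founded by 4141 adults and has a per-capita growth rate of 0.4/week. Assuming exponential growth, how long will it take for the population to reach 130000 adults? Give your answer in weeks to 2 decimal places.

Set N₀·e^(rt) = 130000: e^(0.4·t) = 130000/4141 = 31.393.
0.4·t = ln(31.393) = 3.4466, so t = 3.4466/0.4 = 8.6165.

8.62 weeks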